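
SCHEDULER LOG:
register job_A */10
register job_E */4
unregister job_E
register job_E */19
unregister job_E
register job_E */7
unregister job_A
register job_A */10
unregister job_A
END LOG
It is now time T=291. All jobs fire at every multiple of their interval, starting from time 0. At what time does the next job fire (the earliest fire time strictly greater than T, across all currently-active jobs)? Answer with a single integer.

Op 1: register job_A */10 -> active={job_A:*/10}
Op 2: register job_E */4 -> active={job_A:*/10, job_E:*/4}
Op 3: unregister job_E -> active={job_A:*/10}
Op 4: register job_E */19 -> active={job_A:*/10, job_E:*/19}
Op 5: unregister job_E -> active={job_A:*/10}
Op 6: register job_E */7 -> active={job_A:*/10, job_E:*/7}
Op 7: unregister job_A -> active={job_E:*/7}
Op 8: register job_A */10 -> active={job_A:*/10, job_E:*/7}
Op 9: unregister job_A -> active={job_E:*/7}
  job_E: interval 7, next fire after T=291 is 294
Earliest fire time = 294 (job job_E)

Answer: 294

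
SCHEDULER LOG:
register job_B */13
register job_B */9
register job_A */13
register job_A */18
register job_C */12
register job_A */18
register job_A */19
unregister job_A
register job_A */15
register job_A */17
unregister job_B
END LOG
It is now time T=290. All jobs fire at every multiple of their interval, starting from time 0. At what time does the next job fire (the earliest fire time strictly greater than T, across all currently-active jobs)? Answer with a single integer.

Op 1: register job_B */13 -> active={job_B:*/13}
Op 2: register job_B */9 -> active={job_B:*/9}
Op 3: register job_A */13 -> active={job_A:*/13, job_B:*/9}
Op 4: register job_A */18 -> active={job_A:*/18, job_B:*/9}
Op 5: register job_C */12 -> active={job_A:*/18, job_B:*/9, job_C:*/12}
Op 6: register job_A */18 -> active={job_A:*/18, job_B:*/9, job_C:*/12}
Op 7: register job_A */19 -> active={job_A:*/19, job_B:*/9, job_C:*/12}
Op 8: unregister job_A -> active={job_B:*/9, job_C:*/12}
Op 9: register job_A */15 -> active={job_A:*/15, job_B:*/9, job_C:*/12}
Op 10: register job_A */17 -> active={job_A:*/17, job_B:*/9, job_C:*/12}
Op 11: unregister job_B -> active={job_A:*/17, job_C:*/12}
  job_A: interval 17, next fire after T=290 is 306
  job_C: interval 12, next fire after T=290 is 300
Earliest fire time = 300 (job job_C)

Answer: 300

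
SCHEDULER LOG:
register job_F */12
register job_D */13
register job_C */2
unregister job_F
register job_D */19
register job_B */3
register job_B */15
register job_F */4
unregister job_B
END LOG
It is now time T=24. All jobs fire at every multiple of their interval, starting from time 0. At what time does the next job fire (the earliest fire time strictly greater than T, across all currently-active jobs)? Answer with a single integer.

Op 1: register job_F */12 -> active={job_F:*/12}
Op 2: register job_D */13 -> active={job_D:*/13, job_F:*/12}
Op 3: register job_C */2 -> active={job_C:*/2, job_D:*/13, job_F:*/12}
Op 4: unregister job_F -> active={job_C:*/2, job_D:*/13}
Op 5: register job_D */19 -> active={job_C:*/2, job_D:*/19}
Op 6: register job_B */3 -> active={job_B:*/3, job_C:*/2, job_D:*/19}
Op 7: register job_B */15 -> active={job_B:*/15, job_C:*/2, job_D:*/19}
Op 8: register job_F */4 -> active={job_B:*/15, job_C:*/2, job_D:*/19, job_F:*/4}
Op 9: unregister job_B -> active={job_C:*/2, job_D:*/19, job_F:*/4}
  job_C: interval 2, next fire after T=24 is 26
  job_D: interval 19, next fire after T=24 is 38
  job_F: interval 4, next fire after T=24 is 28
Earliest fire time = 26 (job job_C)

Answer: 26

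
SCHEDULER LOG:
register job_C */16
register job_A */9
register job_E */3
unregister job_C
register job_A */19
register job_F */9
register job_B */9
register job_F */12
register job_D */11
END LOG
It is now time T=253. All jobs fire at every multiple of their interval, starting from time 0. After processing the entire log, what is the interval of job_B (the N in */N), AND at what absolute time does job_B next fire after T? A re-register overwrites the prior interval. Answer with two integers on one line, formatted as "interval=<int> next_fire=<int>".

Op 1: register job_C */16 -> active={job_C:*/16}
Op 2: register job_A */9 -> active={job_A:*/9, job_C:*/16}
Op 3: register job_E */3 -> active={job_A:*/9, job_C:*/16, job_E:*/3}
Op 4: unregister job_C -> active={job_A:*/9, job_E:*/3}
Op 5: register job_A */19 -> active={job_A:*/19, job_E:*/3}
Op 6: register job_F */9 -> active={job_A:*/19, job_E:*/3, job_F:*/9}
Op 7: register job_B */9 -> active={job_A:*/19, job_B:*/9, job_E:*/3, job_F:*/9}
Op 8: register job_F */12 -> active={job_A:*/19, job_B:*/9, job_E:*/3, job_F:*/12}
Op 9: register job_D */11 -> active={job_A:*/19, job_B:*/9, job_D:*/11, job_E:*/3, job_F:*/12}
Final interval of job_B = 9
Next fire of job_B after T=253: (253//9+1)*9 = 261

Answer: interval=9 next_fire=261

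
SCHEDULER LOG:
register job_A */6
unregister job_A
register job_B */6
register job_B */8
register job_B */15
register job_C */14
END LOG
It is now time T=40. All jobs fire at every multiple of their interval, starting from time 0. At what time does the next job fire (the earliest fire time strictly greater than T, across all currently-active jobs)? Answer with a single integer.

Op 1: register job_A */6 -> active={job_A:*/6}
Op 2: unregister job_A -> active={}
Op 3: register job_B */6 -> active={job_B:*/6}
Op 4: register job_B */8 -> active={job_B:*/8}
Op 5: register job_B */15 -> active={job_B:*/15}
Op 6: register job_C */14 -> active={job_B:*/15, job_C:*/14}
  job_B: interval 15, next fire after T=40 is 45
  job_C: interval 14, next fire after T=40 is 42
Earliest fire time = 42 (job job_C)

Answer: 42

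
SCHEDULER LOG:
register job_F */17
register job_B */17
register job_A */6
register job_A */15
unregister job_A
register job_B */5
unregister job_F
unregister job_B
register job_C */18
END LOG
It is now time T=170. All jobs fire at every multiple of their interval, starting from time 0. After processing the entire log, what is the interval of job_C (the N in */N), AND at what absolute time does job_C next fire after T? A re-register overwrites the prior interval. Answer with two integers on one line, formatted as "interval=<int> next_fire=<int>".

Op 1: register job_F */17 -> active={job_F:*/17}
Op 2: register job_B */17 -> active={job_B:*/17, job_F:*/17}
Op 3: register job_A */6 -> active={job_A:*/6, job_B:*/17, job_F:*/17}
Op 4: register job_A */15 -> active={job_A:*/15, job_B:*/17, job_F:*/17}
Op 5: unregister job_A -> active={job_B:*/17, job_F:*/17}
Op 6: register job_B */5 -> active={job_B:*/5, job_F:*/17}
Op 7: unregister job_F -> active={job_B:*/5}
Op 8: unregister job_B -> active={}
Op 9: register job_C */18 -> active={job_C:*/18}
Final interval of job_C = 18
Next fire of job_C after T=170: (170//18+1)*18 = 180

Answer: interval=18 next_fire=180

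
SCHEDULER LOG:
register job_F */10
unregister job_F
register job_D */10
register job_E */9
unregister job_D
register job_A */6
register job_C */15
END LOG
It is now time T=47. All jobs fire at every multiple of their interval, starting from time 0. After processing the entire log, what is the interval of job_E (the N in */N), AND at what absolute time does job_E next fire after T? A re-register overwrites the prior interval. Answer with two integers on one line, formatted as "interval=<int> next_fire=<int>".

Op 1: register job_F */10 -> active={job_F:*/10}
Op 2: unregister job_F -> active={}
Op 3: register job_D */10 -> active={job_D:*/10}
Op 4: register job_E */9 -> active={job_D:*/10, job_E:*/9}
Op 5: unregister job_D -> active={job_E:*/9}
Op 6: register job_A */6 -> active={job_A:*/6, job_E:*/9}
Op 7: register job_C */15 -> active={job_A:*/6, job_C:*/15, job_E:*/9}
Final interval of job_E = 9
Next fire of job_E after T=47: (47//9+1)*9 = 54

Answer: interval=9 next_fire=54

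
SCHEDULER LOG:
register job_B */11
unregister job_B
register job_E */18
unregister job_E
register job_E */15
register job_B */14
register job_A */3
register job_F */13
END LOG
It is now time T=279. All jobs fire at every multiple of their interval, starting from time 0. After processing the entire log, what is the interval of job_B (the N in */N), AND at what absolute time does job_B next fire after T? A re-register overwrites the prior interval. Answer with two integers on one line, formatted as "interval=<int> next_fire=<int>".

Answer: interval=14 next_fire=280

Derivation:
Op 1: register job_B */11 -> active={job_B:*/11}
Op 2: unregister job_B -> active={}
Op 3: register job_E */18 -> active={job_E:*/18}
Op 4: unregister job_E -> active={}
Op 5: register job_E */15 -> active={job_E:*/15}
Op 6: register job_B */14 -> active={job_B:*/14, job_E:*/15}
Op 7: register job_A */3 -> active={job_A:*/3, job_B:*/14, job_E:*/15}
Op 8: register job_F */13 -> active={job_A:*/3, job_B:*/14, job_E:*/15, job_F:*/13}
Final interval of job_B = 14
Next fire of job_B after T=279: (279//14+1)*14 = 280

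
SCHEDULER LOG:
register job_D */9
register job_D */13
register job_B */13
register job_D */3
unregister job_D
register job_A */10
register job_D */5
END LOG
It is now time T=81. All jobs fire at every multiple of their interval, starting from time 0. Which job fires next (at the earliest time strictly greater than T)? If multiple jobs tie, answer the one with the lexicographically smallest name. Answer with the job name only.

Op 1: register job_D */9 -> active={job_D:*/9}
Op 2: register job_D */13 -> active={job_D:*/13}
Op 3: register job_B */13 -> active={job_B:*/13, job_D:*/13}
Op 4: register job_D */3 -> active={job_B:*/13, job_D:*/3}
Op 5: unregister job_D -> active={job_B:*/13}
Op 6: register job_A */10 -> active={job_A:*/10, job_B:*/13}
Op 7: register job_D */5 -> active={job_A:*/10, job_B:*/13, job_D:*/5}
  job_A: interval 10, next fire after T=81 is 90
  job_B: interval 13, next fire after T=81 is 91
  job_D: interval 5, next fire after T=81 is 85
Earliest = 85, winner (lex tiebreak) = job_D

Answer: job_D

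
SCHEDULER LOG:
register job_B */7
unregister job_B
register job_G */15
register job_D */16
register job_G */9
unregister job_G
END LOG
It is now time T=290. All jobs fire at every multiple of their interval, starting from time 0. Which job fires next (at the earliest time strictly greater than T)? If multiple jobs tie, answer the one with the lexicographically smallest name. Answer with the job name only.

Answer: job_D

Derivation:
Op 1: register job_B */7 -> active={job_B:*/7}
Op 2: unregister job_B -> active={}
Op 3: register job_G */15 -> active={job_G:*/15}
Op 4: register job_D */16 -> active={job_D:*/16, job_G:*/15}
Op 5: register job_G */9 -> active={job_D:*/16, job_G:*/9}
Op 6: unregister job_G -> active={job_D:*/16}
  job_D: interval 16, next fire after T=290 is 304
Earliest = 304, winner (lex tiebreak) = job_D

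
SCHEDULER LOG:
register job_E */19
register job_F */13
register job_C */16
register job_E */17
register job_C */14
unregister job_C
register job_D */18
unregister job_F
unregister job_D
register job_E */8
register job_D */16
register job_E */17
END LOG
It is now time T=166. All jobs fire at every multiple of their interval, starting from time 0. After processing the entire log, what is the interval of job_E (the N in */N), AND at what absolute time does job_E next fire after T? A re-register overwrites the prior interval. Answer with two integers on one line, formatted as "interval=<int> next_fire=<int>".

Op 1: register job_E */19 -> active={job_E:*/19}
Op 2: register job_F */13 -> active={job_E:*/19, job_F:*/13}
Op 3: register job_C */16 -> active={job_C:*/16, job_E:*/19, job_F:*/13}
Op 4: register job_E */17 -> active={job_C:*/16, job_E:*/17, job_F:*/13}
Op 5: register job_C */14 -> active={job_C:*/14, job_E:*/17, job_F:*/13}
Op 6: unregister job_C -> active={job_E:*/17, job_F:*/13}
Op 7: register job_D */18 -> active={job_D:*/18, job_E:*/17, job_F:*/13}
Op 8: unregister job_F -> active={job_D:*/18, job_E:*/17}
Op 9: unregister job_D -> active={job_E:*/17}
Op 10: register job_E */8 -> active={job_E:*/8}
Op 11: register job_D */16 -> active={job_D:*/16, job_E:*/8}
Op 12: register job_E */17 -> active={job_D:*/16, job_E:*/17}
Final interval of job_E = 17
Next fire of job_E after T=166: (166//17+1)*17 = 170

Answer: interval=17 next_fire=170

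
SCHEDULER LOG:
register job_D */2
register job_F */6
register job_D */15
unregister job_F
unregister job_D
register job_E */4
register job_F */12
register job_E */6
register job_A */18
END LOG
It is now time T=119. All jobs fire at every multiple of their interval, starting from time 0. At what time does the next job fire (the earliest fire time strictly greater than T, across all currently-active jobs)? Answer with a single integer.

Op 1: register job_D */2 -> active={job_D:*/2}
Op 2: register job_F */6 -> active={job_D:*/2, job_F:*/6}
Op 3: register job_D */15 -> active={job_D:*/15, job_F:*/6}
Op 4: unregister job_F -> active={job_D:*/15}
Op 5: unregister job_D -> active={}
Op 6: register job_E */4 -> active={job_E:*/4}
Op 7: register job_F */12 -> active={job_E:*/4, job_F:*/12}
Op 8: register job_E */6 -> active={job_E:*/6, job_F:*/12}
Op 9: register job_A */18 -> active={job_A:*/18, job_E:*/6, job_F:*/12}
  job_A: interval 18, next fire after T=119 is 126
  job_E: interval 6, next fire after T=119 is 120
  job_F: interval 12, next fire after T=119 is 120
Earliest fire time = 120 (job job_E)

Answer: 120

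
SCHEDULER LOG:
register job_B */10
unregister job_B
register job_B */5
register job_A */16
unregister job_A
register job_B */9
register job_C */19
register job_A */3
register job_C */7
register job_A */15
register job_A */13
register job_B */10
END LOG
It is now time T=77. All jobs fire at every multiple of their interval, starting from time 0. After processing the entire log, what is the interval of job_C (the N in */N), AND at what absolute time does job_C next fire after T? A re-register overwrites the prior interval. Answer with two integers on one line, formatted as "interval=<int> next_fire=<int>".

Answer: interval=7 next_fire=84

Derivation:
Op 1: register job_B */10 -> active={job_B:*/10}
Op 2: unregister job_B -> active={}
Op 3: register job_B */5 -> active={job_B:*/5}
Op 4: register job_A */16 -> active={job_A:*/16, job_B:*/5}
Op 5: unregister job_A -> active={job_B:*/5}
Op 6: register job_B */9 -> active={job_B:*/9}
Op 7: register job_C */19 -> active={job_B:*/9, job_C:*/19}
Op 8: register job_A */3 -> active={job_A:*/3, job_B:*/9, job_C:*/19}
Op 9: register job_C */7 -> active={job_A:*/3, job_B:*/9, job_C:*/7}
Op 10: register job_A */15 -> active={job_A:*/15, job_B:*/9, job_C:*/7}
Op 11: register job_A */13 -> active={job_A:*/13, job_B:*/9, job_C:*/7}
Op 12: register job_B */10 -> active={job_A:*/13, job_B:*/10, job_C:*/7}
Final interval of job_C = 7
Next fire of job_C after T=77: (77//7+1)*7 = 84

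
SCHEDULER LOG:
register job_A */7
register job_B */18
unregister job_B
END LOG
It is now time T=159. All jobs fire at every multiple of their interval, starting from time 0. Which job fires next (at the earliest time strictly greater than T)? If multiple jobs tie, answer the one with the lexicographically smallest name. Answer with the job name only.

Answer: job_A

Derivation:
Op 1: register job_A */7 -> active={job_A:*/7}
Op 2: register job_B */18 -> active={job_A:*/7, job_B:*/18}
Op 3: unregister job_B -> active={job_A:*/7}
  job_A: interval 7, next fire after T=159 is 161
Earliest = 161, winner (lex tiebreak) = job_A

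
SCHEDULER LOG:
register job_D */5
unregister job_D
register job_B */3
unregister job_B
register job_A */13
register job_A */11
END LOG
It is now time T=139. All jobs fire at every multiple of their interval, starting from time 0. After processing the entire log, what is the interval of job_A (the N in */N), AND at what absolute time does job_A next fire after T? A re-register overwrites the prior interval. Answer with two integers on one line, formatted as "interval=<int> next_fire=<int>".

Answer: interval=11 next_fire=143

Derivation:
Op 1: register job_D */5 -> active={job_D:*/5}
Op 2: unregister job_D -> active={}
Op 3: register job_B */3 -> active={job_B:*/3}
Op 4: unregister job_B -> active={}
Op 5: register job_A */13 -> active={job_A:*/13}
Op 6: register job_A */11 -> active={job_A:*/11}
Final interval of job_A = 11
Next fire of job_A after T=139: (139//11+1)*11 = 143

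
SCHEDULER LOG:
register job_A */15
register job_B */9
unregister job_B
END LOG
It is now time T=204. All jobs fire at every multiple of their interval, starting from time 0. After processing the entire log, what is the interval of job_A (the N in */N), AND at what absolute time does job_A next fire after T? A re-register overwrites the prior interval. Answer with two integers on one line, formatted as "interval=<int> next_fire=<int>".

Op 1: register job_A */15 -> active={job_A:*/15}
Op 2: register job_B */9 -> active={job_A:*/15, job_B:*/9}
Op 3: unregister job_B -> active={job_A:*/15}
Final interval of job_A = 15
Next fire of job_A after T=204: (204//15+1)*15 = 210

Answer: interval=15 next_fire=210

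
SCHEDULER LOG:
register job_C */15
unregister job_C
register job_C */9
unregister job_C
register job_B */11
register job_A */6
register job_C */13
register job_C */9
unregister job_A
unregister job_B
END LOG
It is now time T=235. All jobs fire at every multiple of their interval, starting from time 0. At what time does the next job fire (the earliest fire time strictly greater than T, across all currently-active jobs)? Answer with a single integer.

Answer: 243

Derivation:
Op 1: register job_C */15 -> active={job_C:*/15}
Op 2: unregister job_C -> active={}
Op 3: register job_C */9 -> active={job_C:*/9}
Op 4: unregister job_C -> active={}
Op 5: register job_B */11 -> active={job_B:*/11}
Op 6: register job_A */6 -> active={job_A:*/6, job_B:*/11}
Op 7: register job_C */13 -> active={job_A:*/6, job_B:*/11, job_C:*/13}
Op 8: register job_C */9 -> active={job_A:*/6, job_B:*/11, job_C:*/9}
Op 9: unregister job_A -> active={job_B:*/11, job_C:*/9}
Op 10: unregister job_B -> active={job_C:*/9}
  job_C: interval 9, next fire after T=235 is 243
Earliest fire time = 243 (job job_C)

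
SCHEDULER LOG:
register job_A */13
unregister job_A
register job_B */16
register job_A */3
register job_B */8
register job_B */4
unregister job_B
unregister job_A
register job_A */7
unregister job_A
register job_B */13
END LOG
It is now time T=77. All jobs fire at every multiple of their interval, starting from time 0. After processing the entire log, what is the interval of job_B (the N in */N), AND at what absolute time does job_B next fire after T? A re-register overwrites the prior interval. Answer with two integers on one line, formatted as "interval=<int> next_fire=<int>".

Op 1: register job_A */13 -> active={job_A:*/13}
Op 2: unregister job_A -> active={}
Op 3: register job_B */16 -> active={job_B:*/16}
Op 4: register job_A */3 -> active={job_A:*/3, job_B:*/16}
Op 5: register job_B */8 -> active={job_A:*/3, job_B:*/8}
Op 6: register job_B */4 -> active={job_A:*/3, job_B:*/4}
Op 7: unregister job_B -> active={job_A:*/3}
Op 8: unregister job_A -> active={}
Op 9: register job_A */7 -> active={job_A:*/7}
Op 10: unregister job_A -> active={}
Op 11: register job_B */13 -> active={job_B:*/13}
Final interval of job_B = 13
Next fire of job_B after T=77: (77//13+1)*13 = 78

Answer: interval=13 next_fire=78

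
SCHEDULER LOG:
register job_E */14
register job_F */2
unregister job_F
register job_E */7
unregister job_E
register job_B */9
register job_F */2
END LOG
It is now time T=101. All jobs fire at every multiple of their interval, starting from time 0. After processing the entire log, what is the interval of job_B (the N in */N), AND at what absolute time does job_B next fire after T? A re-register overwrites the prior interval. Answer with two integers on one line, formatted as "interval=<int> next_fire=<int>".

Op 1: register job_E */14 -> active={job_E:*/14}
Op 2: register job_F */2 -> active={job_E:*/14, job_F:*/2}
Op 3: unregister job_F -> active={job_E:*/14}
Op 4: register job_E */7 -> active={job_E:*/7}
Op 5: unregister job_E -> active={}
Op 6: register job_B */9 -> active={job_B:*/9}
Op 7: register job_F */2 -> active={job_B:*/9, job_F:*/2}
Final interval of job_B = 9
Next fire of job_B after T=101: (101//9+1)*9 = 108

Answer: interval=9 next_fire=108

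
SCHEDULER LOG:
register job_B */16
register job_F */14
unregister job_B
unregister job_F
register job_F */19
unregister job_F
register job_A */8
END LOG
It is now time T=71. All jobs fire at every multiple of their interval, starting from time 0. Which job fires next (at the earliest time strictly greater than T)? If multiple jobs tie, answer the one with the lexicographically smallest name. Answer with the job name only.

Answer: job_A

Derivation:
Op 1: register job_B */16 -> active={job_B:*/16}
Op 2: register job_F */14 -> active={job_B:*/16, job_F:*/14}
Op 3: unregister job_B -> active={job_F:*/14}
Op 4: unregister job_F -> active={}
Op 5: register job_F */19 -> active={job_F:*/19}
Op 6: unregister job_F -> active={}
Op 7: register job_A */8 -> active={job_A:*/8}
  job_A: interval 8, next fire after T=71 is 72
Earliest = 72, winner (lex tiebreak) = job_A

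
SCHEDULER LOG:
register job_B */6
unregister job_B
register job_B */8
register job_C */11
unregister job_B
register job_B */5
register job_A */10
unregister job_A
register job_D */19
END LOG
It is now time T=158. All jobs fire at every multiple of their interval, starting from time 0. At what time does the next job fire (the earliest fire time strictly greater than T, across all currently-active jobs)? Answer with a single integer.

Op 1: register job_B */6 -> active={job_B:*/6}
Op 2: unregister job_B -> active={}
Op 3: register job_B */8 -> active={job_B:*/8}
Op 4: register job_C */11 -> active={job_B:*/8, job_C:*/11}
Op 5: unregister job_B -> active={job_C:*/11}
Op 6: register job_B */5 -> active={job_B:*/5, job_C:*/11}
Op 7: register job_A */10 -> active={job_A:*/10, job_B:*/5, job_C:*/11}
Op 8: unregister job_A -> active={job_B:*/5, job_C:*/11}
Op 9: register job_D */19 -> active={job_B:*/5, job_C:*/11, job_D:*/19}
  job_B: interval 5, next fire after T=158 is 160
  job_C: interval 11, next fire after T=158 is 165
  job_D: interval 19, next fire after T=158 is 171
Earliest fire time = 160 (job job_B)

Answer: 160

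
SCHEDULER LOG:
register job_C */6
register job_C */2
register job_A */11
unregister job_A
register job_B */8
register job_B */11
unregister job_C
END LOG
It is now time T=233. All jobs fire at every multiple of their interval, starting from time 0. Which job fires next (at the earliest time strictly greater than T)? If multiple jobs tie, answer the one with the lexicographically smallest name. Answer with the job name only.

Answer: job_B

Derivation:
Op 1: register job_C */6 -> active={job_C:*/6}
Op 2: register job_C */2 -> active={job_C:*/2}
Op 3: register job_A */11 -> active={job_A:*/11, job_C:*/2}
Op 4: unregister job_A -> active={job_C:*/2}
Op 5: register job_B */8 -> active={job_B:*/8, job_C:*/2}
Op 6: register job_B */11 -> active={job_B:*/11, job_C:*/2}
Op 7: unregister job_C -> active={job_B:*/11}
  job_B: interval 11, next fire after T=233 is 242
Earliest = 242, winner (lex tiebreak) = job_B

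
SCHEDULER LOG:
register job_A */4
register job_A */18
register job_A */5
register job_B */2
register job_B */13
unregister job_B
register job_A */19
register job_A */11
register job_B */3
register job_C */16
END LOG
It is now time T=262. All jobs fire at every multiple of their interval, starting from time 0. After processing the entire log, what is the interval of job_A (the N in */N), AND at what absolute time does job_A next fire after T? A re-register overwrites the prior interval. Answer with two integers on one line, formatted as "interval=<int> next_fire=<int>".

Op 1: register job_A */4 -> active={job_A:*/4}
Op 2: register job_A */18 -> active={job_A:*/18}
Op 3: register job_A */5 -> active={job_A:*/5}
Op 4: register job_B */2 -> active={job_A:*/5, job_B:*/2}
Op 5: register job_B */13 -> active={job_A:*/5, job_B:*/13}
Op 6: unregister job_B -> active={job_A:*/5}
Op 7: register job_A */19 -> active={job_A:*/19}
Op 8: register job_A */11 -> active={job_A:*/11}
Op 9: register job_B */3 -> active={job_A:*/11, job_B:*/3}
Op 10: register job_C */16 -> active={job_A:*/11, job_B:*/3, job_C:*/16}
Final interval of job_A = 11
Next fire of job_A after T=262: (262//11+1)*11 = 264

Answer: interval=11 next_fire=264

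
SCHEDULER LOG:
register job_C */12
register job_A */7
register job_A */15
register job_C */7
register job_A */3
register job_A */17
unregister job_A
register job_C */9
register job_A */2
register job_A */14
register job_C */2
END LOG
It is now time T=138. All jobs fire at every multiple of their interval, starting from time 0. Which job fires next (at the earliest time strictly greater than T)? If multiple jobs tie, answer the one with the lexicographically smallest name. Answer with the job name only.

Answer: job_A

Derivation:
Op 1: register job_C */12 -> active={job_C:*/12}
Op 2: register job_A */7 -> active={job_A:*/7, job_C:*/12}
Op 3: register job_A */15 -> active={job_A:*/15, job_C:*/12}
Op 4: register job_C */7 -> active={job_A:*/15, job_C:*/7}
Op 5: register job_A */3 -> active={job_A:*/3, job_C:*/7}
Op 6: register job_A */17 -> active={job_A:*/17, job_C:*/7}
Op 7: unregister job_A -> active={job_C:*/7}
Op 8: register job_C */9 -> active={job_C:*/9}
Op 9: register job_A */2 -> active={job_A:*/2, job_C:*/9}
Op 10: register job_A */14 -> active={job_A:*/14, job_C:*/9}
Op 11: register job_C */2 -> active={job_A:*/14, job_C:*/2}
  job_A: interval 14, next fire after T=138 is 140
  job_C: interval 2, next fire after T=138 is 140
Earliest = 140, winner (lex tiebreak) = job_A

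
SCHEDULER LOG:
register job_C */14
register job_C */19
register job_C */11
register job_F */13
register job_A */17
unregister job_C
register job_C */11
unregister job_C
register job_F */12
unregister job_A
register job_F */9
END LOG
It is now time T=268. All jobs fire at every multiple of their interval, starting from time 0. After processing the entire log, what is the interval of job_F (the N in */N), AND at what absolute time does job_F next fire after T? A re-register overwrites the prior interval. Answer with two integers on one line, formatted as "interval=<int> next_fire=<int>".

Op 1: register job_C */14 -> active={job_C:*/14}
Op 2: register job_C */19 -> active={job_C:*/19}
Op 3: register job_C */11 -> active={job_C:*/11}
Op 4: register job_F */13 -> active={job_C:*/11, job_F:*/13}
Op 5: register job_A */17 -> active={job_A:*/17, job_C:*/11, job_F:*/13}
Op 6: unregister job_C -> active={job_A:*/17, job_F:*/13}
Op 7: register job_C */11 -> active={job_A:*/17, job_C:*/11, job_F:*/13}
Op 8: unregister job_C -> active={job_A:*/17, job_F:*/13}
Op 9: register job_F */12 -> active={job_A:*/17, job_F:*/12}
Op 10: unregister job_A -> active={job_F:*/12}
Op 11: register job_F */9 -> active={job_F:*/9}
Final interval of job_F = 9
Next fire of job_F after T=268: (268//9+1)*9 = 270

Answer: interval=9 next_fire=270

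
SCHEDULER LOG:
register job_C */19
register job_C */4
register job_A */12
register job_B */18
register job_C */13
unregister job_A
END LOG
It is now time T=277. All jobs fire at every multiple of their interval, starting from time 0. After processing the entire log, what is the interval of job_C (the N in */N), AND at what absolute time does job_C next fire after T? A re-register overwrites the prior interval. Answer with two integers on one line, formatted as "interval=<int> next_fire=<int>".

Answer: interval=13 next_fire=286

Derivation:
Op 1: register job_C */19 -> active={job_C:*/19}
Op 2: register job_C */4 -> active={job_C:*/4}
Op 3: register job_A */12 -> active={job_A:*/12, job_C:*/4}
Op 4: register job_B */18 -> active={job_A:*/12, job_B:*/18, job_C:*/4}
Op 5: register job_C */13 -> active={job_A:*/12, job_B:*/18, job_C:*/13}
Op 6: unregister job_A -> active={job_B:*/18, job_C:*/13}
Final interval of job_C = 13
Next fire of job_C after T=277: (277//13+1)*13 = 286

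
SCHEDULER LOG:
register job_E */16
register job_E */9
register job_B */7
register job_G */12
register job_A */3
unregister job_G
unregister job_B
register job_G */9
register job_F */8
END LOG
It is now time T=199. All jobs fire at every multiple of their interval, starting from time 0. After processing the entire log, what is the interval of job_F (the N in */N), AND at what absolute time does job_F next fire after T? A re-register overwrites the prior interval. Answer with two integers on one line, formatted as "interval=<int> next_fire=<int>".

Op 1: register job_E */16 -> active={job_E:*/16}
Op 2: register job_E */9 -> active={job_E:*/9}
Op 3: register job_B */7 -> active={job_B:*/7, job_E:*/9}
Op 4: register job_G */12 -> active={job_B:*/7, job_E:*/9, job_G:*/12}
Op 5: register job_A */3 -> active={job_A:*/3, job_B:*/7, job_E:*/9, job_G:*/12}
Op 6: unregister job_G -> active={job_A:*/3, job_B:*/7, job_E:*/9}
Op 7: unregister job_B -> active={job_A:*/3, job_E:*/9}
Op 8: register job_G */9 -> active={job_A:*/3, job_E:*/9, job_G:*/9}
Op 9: register job_F */8 -> active={job_A:*/3, job_E:*/9, job_F:*/8, job_G:*/9}
Final interval of job_F = 8
Next fire of job_F after T=199: (199//8+1)*8 = 200

Answer: interval=8 next_fire=200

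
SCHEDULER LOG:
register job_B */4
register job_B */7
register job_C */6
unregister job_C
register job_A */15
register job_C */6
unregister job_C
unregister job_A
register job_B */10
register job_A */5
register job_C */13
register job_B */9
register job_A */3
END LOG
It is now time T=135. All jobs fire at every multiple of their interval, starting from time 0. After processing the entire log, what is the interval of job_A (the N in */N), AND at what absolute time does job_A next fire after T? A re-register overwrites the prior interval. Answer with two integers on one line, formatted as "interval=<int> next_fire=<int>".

Answer: interval=3 next_fire=138

Derivation:
Op 1: register job_B */4 -> active={job_B:*/4}
Op 2: register job_B */7 -> active={job_B:*/7}
Op 3: register job_C */6 -> active={job_B:*/7, job_C:*/6}
Op 4: unregister job_C -> active={job_B:*/7}
Op 5: register job_A */15 -> active={job_A:*/15, job_B:*/7}
Op 6: register job_C */6 -> active={job_A:*/15, job_B:*/7, job_C:*/6}
Op 7: unregister job_C -> active={job_A:*/15, job_B:*/7}
Op 8: unregister job_A -> active={job_B:*/7}
Op 9: register job_B */10 -> active={job_B:*/10}
Op 10: register job_A */5 -> active={job_A:*/5, job_B:*/10}
Op 11: register job_C */13 -> active={job_A:*/5, job_B:*/10, job_C:*/13}
Op 12: register job_B */9 -> active={job_A:*/5, job_B:*/9, job_C:*/13}
Op 13: register job_A */3 -> active={job_A:*/3, job_B:*/9, job_C:*/13}
Final interval of job_A = 3
Next fire of job_A after T=135: (135//3+1)*3 = 138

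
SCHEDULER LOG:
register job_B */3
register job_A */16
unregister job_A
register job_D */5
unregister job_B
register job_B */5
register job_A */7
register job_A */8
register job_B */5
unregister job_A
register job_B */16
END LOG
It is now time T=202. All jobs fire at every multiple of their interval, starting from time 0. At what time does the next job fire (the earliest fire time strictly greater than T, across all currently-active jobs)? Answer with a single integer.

Answer: 205

Derivation:
Op 1: register job_B */3 -> active={job_B:*/3}
Op 2: register job_A */16 -> active={job_A:*/16, job_B:*/3}
Op 3: unregister job_A -> active={job_B:*/3}
Op 4: register job_D */5 -> active={job_B:*/3, job_D:*/5}
Op 5: unregister job_B -> active={job_D:*/5}
Op 6: register job_B */5 -> active={job_B:*/5, job_D:*/5}
Op 7: register job_A */7 -> active={job_A:*/7, job_B:*/5, job_D:*/5}
Op 8: register job_A */8 -> active={job_A:*/8, job_B:*/5, job_D:*/5}
Op 9: register job_B */5 -> active={job_A:*/8, job_B:*/5, job_D:*/5}
Op 10: unregister job_A -> active={job_B:*/5, job_D:*/5}
Op 11: register job_B */16 -> active={job_B:*/16, job_D:*/5}
  job_B: interval 16, next fire after T=202 is 208
  job_D: interval 5, next fire after T=202 is 205
Earliest fire time = 205 (job job_D)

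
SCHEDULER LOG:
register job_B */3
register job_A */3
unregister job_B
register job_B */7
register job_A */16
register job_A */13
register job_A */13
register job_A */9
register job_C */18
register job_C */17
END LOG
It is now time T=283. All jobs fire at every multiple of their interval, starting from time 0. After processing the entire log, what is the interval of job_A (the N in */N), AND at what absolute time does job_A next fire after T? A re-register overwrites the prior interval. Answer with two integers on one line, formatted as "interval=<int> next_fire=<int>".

Op 1: register job_B */3 -> active={job_B:*/3}
Op 2: register job_A */3 -> active={job_A:*/3, job_B:*/3}
Op 3: unregister job_B -> active={job_A:*/3}
Op 4: register job_B */7 -> active={job_A:*/3, job_B:*/7}
Op 5: register job_A */16 -> active={job_A:*/16, job_B:*/7}
Op 6: register job_A */13 -> active={job_A:*/13, job_B:*/7}
Op 7: register job_A */13 -> active={job_A:*/13, job_B:*/7}
Op 8: register job_A */9 -> active={job_A:*/9, job_B:*/7}
Op 9: register job_C */18 -> active={job_A:*/9, job_B:*/7, job_C:*/18}
Op 10: register job_C */17 -> active={job_A:*/9, job_B:*/7, job_C:*/17}
Final interval of job_A = 9
Next fire of job_A after T=283: (283//9+1)*9 = 288

Answer: interval=9 next_fire=288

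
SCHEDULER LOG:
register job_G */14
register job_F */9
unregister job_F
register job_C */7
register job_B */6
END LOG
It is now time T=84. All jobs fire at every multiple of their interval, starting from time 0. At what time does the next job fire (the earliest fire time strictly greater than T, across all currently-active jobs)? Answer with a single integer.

Answer: 90

Derivation:
Op 1: register job_G */14 -> active={job_G:*/14}
Op 2: register job_F */9 -> active={job_F:*/9, job_G:*/14}
Op 3: unregister job_F -> active={job_G:*/14}
Op 4: register job_C */7 -> active={job_C:*/7, job_G:*/14}
Op 5: register job_B */6 -> active={job_B:*/6, job_C:*/7, job_G:*/14}
  job_B: interval 6, next fire after T=84 is 90
  job_C: interval 7, next fire after T=84 is 91
  job_G: interval 14, next fire after T=84 is 98
Earliest fire time = 90 (job job_B)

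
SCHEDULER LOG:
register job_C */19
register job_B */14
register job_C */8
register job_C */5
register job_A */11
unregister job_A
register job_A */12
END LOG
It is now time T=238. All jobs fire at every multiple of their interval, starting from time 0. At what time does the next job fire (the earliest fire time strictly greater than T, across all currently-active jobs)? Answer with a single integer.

Op 1: register job_C */19 -> active={job_C:*/19}
Op 2: register job_B */14 -> active={job_B:*/14, job_C:*/19}
Op 3: register job_C */8 -> active={job_B:*/14, job_C:*/8}
Op 4: register job_C */5 -> active={job_B:*/14, job_C:*/5}
Op 5: register job_A */11 -> active={job_A:*/11, job_B:*/14, job_C:*/5}
Op 6: unregister job_A -> active={job_B:*/14, job_C:*/5}
Op 7: register job_A */12 -> active={job_A:*/12, job_B:*/14, job_C:*/5}
  job_A: interval 12, next fire after T=238 is 240
  job_B: interval 14, next fire after T=238 is 252
  job_C: interval 5, next fire after T=238 is 240
Earliest fire time = 240 (job job_A)

Answer: 240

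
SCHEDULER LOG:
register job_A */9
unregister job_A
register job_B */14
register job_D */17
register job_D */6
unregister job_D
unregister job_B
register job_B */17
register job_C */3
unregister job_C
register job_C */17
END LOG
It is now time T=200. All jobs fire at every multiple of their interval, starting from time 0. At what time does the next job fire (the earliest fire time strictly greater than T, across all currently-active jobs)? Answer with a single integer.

Op 1: register job_A */9 -> active={job_A:*/9}
Op 2: unregister job_A -> active={}
Op 3: register job_B */14 -> active={job_B:*/14}
Op 4: register job_D */17 -> active={job_B:*/14, job_D:*/17}
Op 5: register job_D */6 -> active={job_B:*/14, job_D:*/6}
Op 6: unregister job_D -> active={job_B:*/14}
Op 7: unregister job_B -> active={}
Op 8: register job_B */17 -> active={job_B:*/17}
Op 9: register job_C */3 -> active={job_B:*/17, job_C:*/3}
Op 10: unregister job_C -> active={job_B:*/17}
Op 11: register job_C */17 -> active={job_B:*/17, job_C:*/17}
  job_B: interval 17, next fire after T=200 is 204
  job_C: interval 17, next fire after T=200 is 204
Earliest fire time = 204 (job job_B)

Answer: 204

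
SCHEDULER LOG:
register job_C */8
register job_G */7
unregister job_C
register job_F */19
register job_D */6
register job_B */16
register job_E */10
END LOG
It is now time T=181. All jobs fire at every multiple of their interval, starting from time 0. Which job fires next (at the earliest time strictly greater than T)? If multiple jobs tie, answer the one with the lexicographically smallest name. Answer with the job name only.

Answer: job_G

Derivation:
Op 1: register job_C */8 -> active={job_C:*/8}
Op 2: register job_G */7 -> active={job_C:*/8, job_G:*/7}
Op 3: unregister job_C -> active={job_G:*/7}
Op 4: register job_F */19 -> active={job_F:*/19, job_G:*/7}
Op 5: register job_D */6 -> active={job_D:*/6, job_F:*/19, job_G:*/7}
Op 6: register job_B */16 -> active={job_B:*/16, job_D:*/6, job_F:*/19, job_G:*/7}
Op 7: register job_E */10 -> active={job_B:*/16, job_D:*/6, job_E:*/10, job_F:*/19, job_G:*/7}
  job_B: interval 16, next fire after T=181 is 192
  job_D: interval 6, next fire after T=181 is 186
  job_E: interval 10, next fire after T=181 is 190
  job_F: interval 19, next fire after T=181 is 190
  job_G: interval 7, next fire after T=181 is 182
Earliest = 182, winner (lex tiebreak) = job_G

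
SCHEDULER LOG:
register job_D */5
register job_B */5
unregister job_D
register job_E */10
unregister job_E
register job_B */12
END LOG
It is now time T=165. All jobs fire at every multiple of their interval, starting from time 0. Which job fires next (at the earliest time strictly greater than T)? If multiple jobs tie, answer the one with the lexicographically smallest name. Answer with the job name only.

Answer: job_B

Derivation:
Op 1: register job_D */5 -> active={job_D:*/5}
Op 2: register job_B */5 -> active={job_B:*/5, job_D:*/5}
Op 3: unregister job_D -> active={job_B:*/5}
Op 4: register job_E */10 -> active={job_B:*/5, job_E:*/10}
Op 5: unregister job_E -> active={job_B:*/5}
Op 6: register job_B */12 -> active={job_B:*/12}
  job_B: interval 12, next fire after T=165 is 168
Earliest = 168, winner (lex tiebreak) = job_B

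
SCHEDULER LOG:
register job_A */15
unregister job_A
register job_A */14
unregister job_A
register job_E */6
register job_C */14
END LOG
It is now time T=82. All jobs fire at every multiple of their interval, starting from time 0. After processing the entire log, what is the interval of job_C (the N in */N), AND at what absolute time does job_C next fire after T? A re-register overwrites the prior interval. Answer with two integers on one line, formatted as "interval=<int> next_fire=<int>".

Op 1: register job_A */15 -> active={job_A:*/15}
Op 2: unregister job_A -> active={}
Op 3: register job_A */14 -> active={job_A:*/14}
Op 4: unregister job_A -> active={}
Op 5: register job_E */6 -> active={job_E:*/6}
Op 6: register job_C */14 -> active={job_C:*/14, job_E:*/6}
Final interval of job_C = 14
Next fire of job_C after T=82: (82//14+1)*14 = 84

Answer: interval=14 next_fire=84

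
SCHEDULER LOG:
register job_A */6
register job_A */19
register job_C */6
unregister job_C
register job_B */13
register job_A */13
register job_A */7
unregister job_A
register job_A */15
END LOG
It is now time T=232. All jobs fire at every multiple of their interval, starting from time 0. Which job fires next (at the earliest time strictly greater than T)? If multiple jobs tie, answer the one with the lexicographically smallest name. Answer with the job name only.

Op 1: register job_A */6 -> active={job_A:*/6}
Op 2: register job_A */19 -> active={job_A:*/19}
Op 3: register job_C */6 -> active={job_A:*/19, job_C:*/6}
Op 4: unregister job_C -> active={job_A:*/19}
Op 5: register job_B */13 -> active={job_A:*/19, job_B:*/13}
Op 6: register job_A */13 -> active={job_A:*/13, job_B:*/13}
Op 7: register job_A */7 -> active={job_A:*/7, job_B:*/13}
Op 8: unregister job_A -> active={job_B:*/13}
Op 9: register job_A */15 -> active={job_A:*/15, job_B:*/13}
  job_A: interval 15, next fire after T=232 is 240
  job_B: interval 13, next fire after T=232 is 234
Earliest = 234, winner (lex tiebreak) = job_B

Answer: job_B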